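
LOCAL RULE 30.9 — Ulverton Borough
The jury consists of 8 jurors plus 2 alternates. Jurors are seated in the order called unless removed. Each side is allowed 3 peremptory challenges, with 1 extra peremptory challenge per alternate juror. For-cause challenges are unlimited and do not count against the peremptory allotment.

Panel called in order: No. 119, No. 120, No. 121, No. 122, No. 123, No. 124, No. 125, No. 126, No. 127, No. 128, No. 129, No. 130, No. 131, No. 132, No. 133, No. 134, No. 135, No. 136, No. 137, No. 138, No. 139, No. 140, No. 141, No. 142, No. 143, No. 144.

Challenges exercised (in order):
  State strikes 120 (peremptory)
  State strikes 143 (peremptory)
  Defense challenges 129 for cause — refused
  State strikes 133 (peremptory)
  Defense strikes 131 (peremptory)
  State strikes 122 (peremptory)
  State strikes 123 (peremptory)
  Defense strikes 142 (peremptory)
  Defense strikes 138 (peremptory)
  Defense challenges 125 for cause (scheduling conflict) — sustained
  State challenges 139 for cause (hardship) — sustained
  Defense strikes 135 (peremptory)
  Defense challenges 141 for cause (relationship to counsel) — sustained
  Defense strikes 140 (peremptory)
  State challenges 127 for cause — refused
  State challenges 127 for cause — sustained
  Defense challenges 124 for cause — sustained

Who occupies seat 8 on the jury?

134

Removed: #120, #122, #123, #124, #125, #127, #131, #133, #135, #138, #139, #140, #141, #142, #143. (#129 stays — for-cause denied.)
Seating in order: seats 1–8 → #119, #121, #126, #128, #129, #130, #132, #134; alternates → #136, #137.
So seat 8 is #134.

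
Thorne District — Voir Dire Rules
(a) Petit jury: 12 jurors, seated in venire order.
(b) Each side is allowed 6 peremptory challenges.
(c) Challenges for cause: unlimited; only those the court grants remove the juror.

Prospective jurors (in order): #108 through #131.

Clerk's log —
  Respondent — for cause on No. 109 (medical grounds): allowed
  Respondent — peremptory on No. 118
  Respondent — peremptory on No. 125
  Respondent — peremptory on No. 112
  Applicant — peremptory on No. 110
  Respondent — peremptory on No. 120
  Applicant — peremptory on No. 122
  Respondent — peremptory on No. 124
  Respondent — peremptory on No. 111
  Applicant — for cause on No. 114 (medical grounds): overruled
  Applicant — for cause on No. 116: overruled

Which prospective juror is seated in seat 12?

128

Removed: #109, #110, #111, #112, #118, #120, #122, #124, #125. (#114, #116 stay — for-cause denied.)
Filling seats in venire order through position 12: #108, #113, #114, #115, #116, #117, #119, #121, #123, #126, #127, #128.
So seat 12 is #128.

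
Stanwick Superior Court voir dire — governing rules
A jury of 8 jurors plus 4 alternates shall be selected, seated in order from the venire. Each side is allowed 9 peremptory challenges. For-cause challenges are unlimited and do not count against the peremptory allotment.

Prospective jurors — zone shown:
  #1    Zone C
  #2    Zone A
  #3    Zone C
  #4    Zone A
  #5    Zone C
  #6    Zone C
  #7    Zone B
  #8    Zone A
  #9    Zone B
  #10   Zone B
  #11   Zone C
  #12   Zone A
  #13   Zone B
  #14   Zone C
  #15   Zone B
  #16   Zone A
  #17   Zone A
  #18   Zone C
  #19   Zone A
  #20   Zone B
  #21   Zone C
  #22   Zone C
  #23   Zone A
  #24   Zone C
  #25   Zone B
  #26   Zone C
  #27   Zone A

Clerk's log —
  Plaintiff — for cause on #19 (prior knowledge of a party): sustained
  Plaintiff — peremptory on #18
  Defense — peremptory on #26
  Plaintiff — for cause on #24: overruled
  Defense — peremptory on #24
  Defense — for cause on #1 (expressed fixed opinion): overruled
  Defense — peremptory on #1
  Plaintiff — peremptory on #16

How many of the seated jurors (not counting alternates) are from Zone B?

Removed: #1, #16, #18, #19, #24, #26.
Seated jurors 1–8: #2, #3, #4, #5, #6, #7, #8, #9 (alternates #10, #11, #12, #13 not counted).
Of those, in Zone B: #7, #9 → 2.

2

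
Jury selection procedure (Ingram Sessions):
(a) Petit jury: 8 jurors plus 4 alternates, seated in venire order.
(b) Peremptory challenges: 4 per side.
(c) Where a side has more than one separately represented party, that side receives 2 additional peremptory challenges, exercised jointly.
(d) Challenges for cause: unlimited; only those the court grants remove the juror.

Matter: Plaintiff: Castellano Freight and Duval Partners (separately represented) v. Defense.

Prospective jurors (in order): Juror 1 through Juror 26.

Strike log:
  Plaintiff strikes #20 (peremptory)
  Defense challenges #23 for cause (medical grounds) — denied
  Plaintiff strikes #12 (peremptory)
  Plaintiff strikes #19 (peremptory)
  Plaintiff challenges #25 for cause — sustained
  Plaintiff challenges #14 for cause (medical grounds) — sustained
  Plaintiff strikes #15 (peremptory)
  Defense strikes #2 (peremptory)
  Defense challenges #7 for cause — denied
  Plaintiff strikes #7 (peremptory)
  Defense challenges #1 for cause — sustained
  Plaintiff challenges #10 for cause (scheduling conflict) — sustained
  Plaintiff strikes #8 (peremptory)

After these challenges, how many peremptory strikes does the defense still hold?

3

Defense allotment: 4.
Defense peremptories used: #2 — 1 (for-cause on #23, #7, #1 don't count).
Remaining: 4 − 1 = 3.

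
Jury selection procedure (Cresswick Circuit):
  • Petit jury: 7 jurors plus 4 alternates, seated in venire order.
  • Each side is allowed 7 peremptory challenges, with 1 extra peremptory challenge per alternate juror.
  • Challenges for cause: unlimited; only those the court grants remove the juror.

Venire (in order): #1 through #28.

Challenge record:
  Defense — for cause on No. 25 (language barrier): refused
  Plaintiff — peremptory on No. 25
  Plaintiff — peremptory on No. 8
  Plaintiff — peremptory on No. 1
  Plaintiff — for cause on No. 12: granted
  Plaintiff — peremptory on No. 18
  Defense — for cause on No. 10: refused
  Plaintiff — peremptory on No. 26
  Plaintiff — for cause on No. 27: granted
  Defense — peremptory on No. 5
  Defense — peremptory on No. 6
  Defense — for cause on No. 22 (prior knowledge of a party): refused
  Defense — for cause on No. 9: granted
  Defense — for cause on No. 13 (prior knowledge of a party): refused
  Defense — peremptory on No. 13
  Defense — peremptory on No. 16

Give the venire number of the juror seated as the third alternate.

Removed: #1, #5, #6, #8, #9, #12, #13, #16, #18, #25, #26, #27. (#10, #22 stay — for-cause denied.)
Seating in order: seats 1–7 → #2, #3, #4, #7, #10, #11, #14; alternates → #15, #17, #19, #20.
So alternate 3 is #19.

19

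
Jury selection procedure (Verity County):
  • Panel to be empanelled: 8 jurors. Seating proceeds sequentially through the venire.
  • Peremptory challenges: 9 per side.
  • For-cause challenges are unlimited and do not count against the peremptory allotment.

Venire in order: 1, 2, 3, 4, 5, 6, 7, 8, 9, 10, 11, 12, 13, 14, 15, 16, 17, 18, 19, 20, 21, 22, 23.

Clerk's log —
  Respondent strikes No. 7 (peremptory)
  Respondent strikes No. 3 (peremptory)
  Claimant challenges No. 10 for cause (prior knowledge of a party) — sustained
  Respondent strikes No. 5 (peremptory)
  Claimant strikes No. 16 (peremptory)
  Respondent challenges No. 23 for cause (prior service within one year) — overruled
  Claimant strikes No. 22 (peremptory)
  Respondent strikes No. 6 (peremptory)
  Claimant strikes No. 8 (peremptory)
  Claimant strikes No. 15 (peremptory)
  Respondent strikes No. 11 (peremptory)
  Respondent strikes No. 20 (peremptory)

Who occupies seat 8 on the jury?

Removed: #3, #5, #6, #7, #8, #10, #11, #15, #16, #20, #22. (#23 stays — for-cause denied.)
Seating in order: seats 1–8 → #1, #2, #4, #9, #12, #13, #14, #17.
So seat 8 is #17.

17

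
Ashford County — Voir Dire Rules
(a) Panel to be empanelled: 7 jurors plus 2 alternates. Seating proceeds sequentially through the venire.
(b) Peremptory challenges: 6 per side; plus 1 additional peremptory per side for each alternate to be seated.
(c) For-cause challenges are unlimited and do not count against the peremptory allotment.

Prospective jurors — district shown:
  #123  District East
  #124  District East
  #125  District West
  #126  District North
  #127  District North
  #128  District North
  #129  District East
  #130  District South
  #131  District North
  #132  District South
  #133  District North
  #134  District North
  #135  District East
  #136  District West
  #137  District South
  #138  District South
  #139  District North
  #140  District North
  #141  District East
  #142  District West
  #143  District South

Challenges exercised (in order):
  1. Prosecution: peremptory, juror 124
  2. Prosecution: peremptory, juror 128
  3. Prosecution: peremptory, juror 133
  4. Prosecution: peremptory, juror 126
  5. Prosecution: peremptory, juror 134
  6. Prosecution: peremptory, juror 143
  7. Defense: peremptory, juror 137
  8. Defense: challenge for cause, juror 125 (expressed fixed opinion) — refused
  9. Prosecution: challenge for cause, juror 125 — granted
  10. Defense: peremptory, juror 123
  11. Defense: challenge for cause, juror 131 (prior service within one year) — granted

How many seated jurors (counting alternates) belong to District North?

Removed: #123, #124, #125, #126, #128, #131, #133, #134, #137, #143.
Seated (9 incl. alternates): #127, #129, #130, #132, #135, #136, #138, #139, #140.
Of those, in District North: #127, #139, #140 → 3.

3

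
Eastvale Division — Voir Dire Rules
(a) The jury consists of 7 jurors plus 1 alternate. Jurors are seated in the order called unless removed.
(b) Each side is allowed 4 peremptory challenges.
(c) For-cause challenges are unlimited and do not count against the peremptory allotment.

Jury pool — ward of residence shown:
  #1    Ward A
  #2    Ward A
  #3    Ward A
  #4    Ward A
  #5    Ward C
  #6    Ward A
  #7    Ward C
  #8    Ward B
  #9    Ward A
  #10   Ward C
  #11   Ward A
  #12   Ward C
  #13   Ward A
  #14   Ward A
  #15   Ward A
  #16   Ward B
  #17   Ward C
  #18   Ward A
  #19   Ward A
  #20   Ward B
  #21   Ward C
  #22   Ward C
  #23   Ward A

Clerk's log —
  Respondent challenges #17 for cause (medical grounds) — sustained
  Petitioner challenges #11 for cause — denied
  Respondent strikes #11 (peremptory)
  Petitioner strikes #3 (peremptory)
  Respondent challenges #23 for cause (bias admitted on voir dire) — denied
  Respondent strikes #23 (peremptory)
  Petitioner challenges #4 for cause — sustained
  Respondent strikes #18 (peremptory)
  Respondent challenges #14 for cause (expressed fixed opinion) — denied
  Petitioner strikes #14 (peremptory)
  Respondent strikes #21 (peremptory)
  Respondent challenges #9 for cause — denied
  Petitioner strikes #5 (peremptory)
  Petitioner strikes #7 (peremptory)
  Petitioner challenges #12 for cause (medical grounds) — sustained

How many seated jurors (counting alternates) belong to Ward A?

Removed: #3, #4, #5, #7, #11, #12, #14, #17, #18, #21, #23.
Seated (8 incl. alternates): #1, #2, #6, #8, #9, #10, #13, #15.
Of those, in Ward A: #1, #2, #6, #9, #13, #15 → 6.

6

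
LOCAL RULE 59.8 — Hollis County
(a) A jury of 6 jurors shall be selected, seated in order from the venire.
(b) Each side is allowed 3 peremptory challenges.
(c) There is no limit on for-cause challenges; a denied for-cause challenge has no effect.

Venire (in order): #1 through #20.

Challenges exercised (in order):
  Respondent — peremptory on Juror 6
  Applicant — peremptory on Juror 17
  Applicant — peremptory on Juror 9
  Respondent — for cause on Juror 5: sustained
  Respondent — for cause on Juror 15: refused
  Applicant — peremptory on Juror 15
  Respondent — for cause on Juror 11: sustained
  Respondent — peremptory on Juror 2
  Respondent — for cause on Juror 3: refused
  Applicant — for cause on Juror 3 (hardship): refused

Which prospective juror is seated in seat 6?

10

Removed: #2, #5, #6, #9, #11, #15, #17. (#3 stays — for-cause denied.)
Seating in order: seats 1–6 → #1, #3, #4, #7, #8, #10.
So seat 6 is #10.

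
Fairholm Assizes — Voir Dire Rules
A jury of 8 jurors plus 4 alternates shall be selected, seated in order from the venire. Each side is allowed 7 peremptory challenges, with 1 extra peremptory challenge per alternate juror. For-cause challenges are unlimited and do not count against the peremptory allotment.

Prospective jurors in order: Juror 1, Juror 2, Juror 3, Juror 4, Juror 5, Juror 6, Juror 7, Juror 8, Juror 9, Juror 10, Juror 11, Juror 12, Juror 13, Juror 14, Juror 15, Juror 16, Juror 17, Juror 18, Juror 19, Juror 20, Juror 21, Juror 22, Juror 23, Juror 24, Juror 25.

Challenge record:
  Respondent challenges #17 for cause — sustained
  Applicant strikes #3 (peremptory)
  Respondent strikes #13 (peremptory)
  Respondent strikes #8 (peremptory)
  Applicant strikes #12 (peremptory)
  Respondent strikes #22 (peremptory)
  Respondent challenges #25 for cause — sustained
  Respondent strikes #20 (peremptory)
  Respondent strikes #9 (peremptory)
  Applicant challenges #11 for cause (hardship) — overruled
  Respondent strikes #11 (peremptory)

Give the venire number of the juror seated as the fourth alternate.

Removed: #3, #8, #9, #11, #12, #13, #17, #20, #22, #25.
Filling seats in venire order through position 12: #1, #2, #4, #5, #6, #7, #10, #14, #15, #16, #18, #19.
So alternate 4 is #19.

19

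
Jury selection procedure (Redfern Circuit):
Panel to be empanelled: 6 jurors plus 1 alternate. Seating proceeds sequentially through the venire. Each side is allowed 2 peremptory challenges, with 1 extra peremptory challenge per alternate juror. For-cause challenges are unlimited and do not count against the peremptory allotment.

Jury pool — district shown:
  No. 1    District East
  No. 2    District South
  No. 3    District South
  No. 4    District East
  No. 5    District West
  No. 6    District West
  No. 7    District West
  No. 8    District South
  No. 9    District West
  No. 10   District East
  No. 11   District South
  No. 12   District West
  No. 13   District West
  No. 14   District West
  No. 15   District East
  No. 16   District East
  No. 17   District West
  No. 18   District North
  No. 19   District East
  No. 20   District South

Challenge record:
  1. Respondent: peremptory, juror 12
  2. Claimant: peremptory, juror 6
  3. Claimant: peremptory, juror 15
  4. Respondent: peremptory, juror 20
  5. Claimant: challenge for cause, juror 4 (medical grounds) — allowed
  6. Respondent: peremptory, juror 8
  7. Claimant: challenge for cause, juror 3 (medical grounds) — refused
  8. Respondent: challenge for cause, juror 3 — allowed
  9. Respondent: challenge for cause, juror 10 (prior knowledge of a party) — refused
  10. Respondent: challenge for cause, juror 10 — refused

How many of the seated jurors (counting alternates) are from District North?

Removed: #3, #4, #6, #8, #12, #15, #20.
Seated (7 incl. alternates): #1, #2, #5, #7, #9, #10, #11.
None of those are in District North → 0.

0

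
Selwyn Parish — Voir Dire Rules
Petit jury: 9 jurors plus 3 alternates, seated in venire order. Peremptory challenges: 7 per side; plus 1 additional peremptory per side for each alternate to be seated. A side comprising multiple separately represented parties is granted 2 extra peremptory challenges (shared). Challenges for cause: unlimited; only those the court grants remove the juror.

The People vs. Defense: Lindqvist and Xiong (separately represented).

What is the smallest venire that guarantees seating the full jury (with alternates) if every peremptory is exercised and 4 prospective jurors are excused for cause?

38

Seats to fill: 9 + 3 alternates = 12.
Peremptories — The People: 7 + 1×3 = 10; Defense: 7 + 1×3 + 2 = 12; total 22.
For-cause removals: 4.
Minimum venire: 12 + 22 + 4 = 38.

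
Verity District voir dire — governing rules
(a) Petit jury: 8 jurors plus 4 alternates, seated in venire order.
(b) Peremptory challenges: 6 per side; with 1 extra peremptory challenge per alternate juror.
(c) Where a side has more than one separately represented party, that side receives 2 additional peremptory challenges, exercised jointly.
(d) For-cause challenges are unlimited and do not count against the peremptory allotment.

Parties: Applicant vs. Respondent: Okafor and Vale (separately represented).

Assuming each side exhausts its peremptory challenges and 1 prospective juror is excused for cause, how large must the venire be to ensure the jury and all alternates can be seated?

Seats to fill: 8 + 4 alternates = 12.
Peremptories — Applicant: 6 + 1×4 = 10; Respondent: 6 + 1×4 + 2 = 12; total 22.
For-cause removals: 1.
Minimum venire: 12 + 22 + 1 = 35.

35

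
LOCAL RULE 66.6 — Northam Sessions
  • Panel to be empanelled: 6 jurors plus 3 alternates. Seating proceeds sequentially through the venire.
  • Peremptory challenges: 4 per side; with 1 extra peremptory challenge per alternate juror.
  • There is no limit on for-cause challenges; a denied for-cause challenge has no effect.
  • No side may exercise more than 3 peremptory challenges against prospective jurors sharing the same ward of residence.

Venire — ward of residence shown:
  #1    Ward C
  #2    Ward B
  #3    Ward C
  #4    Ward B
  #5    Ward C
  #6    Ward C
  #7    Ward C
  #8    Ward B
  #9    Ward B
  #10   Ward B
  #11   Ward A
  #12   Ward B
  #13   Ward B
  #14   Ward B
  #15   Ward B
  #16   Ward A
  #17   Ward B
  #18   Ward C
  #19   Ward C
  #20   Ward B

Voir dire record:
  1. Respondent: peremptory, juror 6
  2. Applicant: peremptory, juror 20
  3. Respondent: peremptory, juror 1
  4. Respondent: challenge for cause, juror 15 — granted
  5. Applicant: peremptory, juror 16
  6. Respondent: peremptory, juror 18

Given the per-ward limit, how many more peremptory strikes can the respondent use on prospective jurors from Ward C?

0

Respondent peremptories so far: #6, #1, #18 — 3 of 7 used, 4 left overall.
Against Ward C: #6, #1, #18 — 3 used; per-ward cap 3 leaves 0.
Binding limit: min(4, 0) = 0.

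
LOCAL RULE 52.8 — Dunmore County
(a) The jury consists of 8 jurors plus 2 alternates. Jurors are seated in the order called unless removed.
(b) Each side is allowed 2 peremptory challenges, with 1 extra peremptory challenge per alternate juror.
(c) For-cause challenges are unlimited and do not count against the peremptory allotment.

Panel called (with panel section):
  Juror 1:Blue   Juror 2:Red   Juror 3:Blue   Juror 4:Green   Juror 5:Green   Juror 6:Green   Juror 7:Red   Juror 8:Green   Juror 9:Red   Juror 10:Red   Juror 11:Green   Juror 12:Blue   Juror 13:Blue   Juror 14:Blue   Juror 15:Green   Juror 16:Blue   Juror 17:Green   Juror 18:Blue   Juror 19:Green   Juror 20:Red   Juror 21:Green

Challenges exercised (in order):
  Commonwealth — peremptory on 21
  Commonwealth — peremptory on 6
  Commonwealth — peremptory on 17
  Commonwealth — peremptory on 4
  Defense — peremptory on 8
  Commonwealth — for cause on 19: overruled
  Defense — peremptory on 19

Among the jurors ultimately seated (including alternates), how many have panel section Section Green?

Removed: #4, #6, #8, #17, #19, #21.
Seated (10 incl. alternates): #1, #2, #3, #5, #7, #9, #10, #11, #12, #13.
Of those, in Section Green: #5, #11 → 2.

2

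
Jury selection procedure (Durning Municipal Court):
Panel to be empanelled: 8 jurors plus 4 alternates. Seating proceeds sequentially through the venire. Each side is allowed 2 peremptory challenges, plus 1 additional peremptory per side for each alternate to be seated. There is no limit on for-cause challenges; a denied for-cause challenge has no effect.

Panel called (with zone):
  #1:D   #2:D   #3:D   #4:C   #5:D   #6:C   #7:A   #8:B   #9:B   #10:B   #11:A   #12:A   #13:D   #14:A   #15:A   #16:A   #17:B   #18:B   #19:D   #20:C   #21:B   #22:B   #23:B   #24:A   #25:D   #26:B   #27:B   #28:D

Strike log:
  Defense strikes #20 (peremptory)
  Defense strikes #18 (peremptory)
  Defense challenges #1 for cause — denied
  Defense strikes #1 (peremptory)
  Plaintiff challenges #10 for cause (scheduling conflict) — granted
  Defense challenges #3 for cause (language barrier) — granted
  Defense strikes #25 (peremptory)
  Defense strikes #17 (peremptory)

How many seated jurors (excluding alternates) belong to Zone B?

2

Removed: #1, #3, #10, #17, #18, #20, #25.
Seated jurors 1–8: #2, #4, #5, #6, #7, #8, #9, #11 (alternates #12, #13, #14, #15 not counted).
Of those, in Zone B: #8, #9 → 2.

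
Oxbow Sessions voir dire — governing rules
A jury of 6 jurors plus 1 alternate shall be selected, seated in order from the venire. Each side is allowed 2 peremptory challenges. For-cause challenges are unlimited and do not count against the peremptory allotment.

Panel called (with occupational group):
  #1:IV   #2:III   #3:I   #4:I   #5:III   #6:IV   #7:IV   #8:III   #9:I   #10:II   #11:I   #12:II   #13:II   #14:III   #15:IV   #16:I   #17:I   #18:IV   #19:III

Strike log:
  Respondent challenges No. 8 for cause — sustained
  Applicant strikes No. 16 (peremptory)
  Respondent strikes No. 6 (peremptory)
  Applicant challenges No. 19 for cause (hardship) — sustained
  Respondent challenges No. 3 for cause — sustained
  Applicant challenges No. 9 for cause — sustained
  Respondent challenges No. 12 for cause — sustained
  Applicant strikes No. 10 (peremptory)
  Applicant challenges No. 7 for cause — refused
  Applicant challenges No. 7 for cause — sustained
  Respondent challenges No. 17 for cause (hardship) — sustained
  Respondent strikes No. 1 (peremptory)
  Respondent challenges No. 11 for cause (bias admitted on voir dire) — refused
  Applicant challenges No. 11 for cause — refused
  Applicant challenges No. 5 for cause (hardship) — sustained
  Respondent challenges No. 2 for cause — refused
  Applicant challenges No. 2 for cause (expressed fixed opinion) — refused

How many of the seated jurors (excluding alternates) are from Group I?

Removed: #1, #3, #5, #6, #7, #8, #9, #10, #12, #16, #17, #19.
Seated jurors 1–6: #2, #4, #11, #13, #14, #15 (alternates #18 not counted).
Of those, in Group I: #4, #11 → 2.

2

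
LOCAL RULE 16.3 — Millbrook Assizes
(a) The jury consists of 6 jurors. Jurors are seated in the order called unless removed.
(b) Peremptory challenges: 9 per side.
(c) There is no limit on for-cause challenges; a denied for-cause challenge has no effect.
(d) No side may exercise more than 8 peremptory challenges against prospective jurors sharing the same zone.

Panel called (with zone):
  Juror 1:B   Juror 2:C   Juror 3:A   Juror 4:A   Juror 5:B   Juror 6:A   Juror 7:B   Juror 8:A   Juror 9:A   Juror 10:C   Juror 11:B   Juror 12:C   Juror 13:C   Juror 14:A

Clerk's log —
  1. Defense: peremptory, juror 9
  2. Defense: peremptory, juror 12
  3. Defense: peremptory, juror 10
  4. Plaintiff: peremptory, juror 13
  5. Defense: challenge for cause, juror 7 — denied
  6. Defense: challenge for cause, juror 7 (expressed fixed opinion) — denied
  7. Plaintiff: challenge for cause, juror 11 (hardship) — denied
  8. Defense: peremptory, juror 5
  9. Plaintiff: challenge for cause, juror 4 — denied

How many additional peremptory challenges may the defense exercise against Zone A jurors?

Defense peremptories so far: #9, #12, #10, #5 — 4 of 9 used, 5 left overall.
Against Zone A: #9 — 1 used; per-zone cap 8 leaves 7.
Binding limit: min(5, 7) = 5.

5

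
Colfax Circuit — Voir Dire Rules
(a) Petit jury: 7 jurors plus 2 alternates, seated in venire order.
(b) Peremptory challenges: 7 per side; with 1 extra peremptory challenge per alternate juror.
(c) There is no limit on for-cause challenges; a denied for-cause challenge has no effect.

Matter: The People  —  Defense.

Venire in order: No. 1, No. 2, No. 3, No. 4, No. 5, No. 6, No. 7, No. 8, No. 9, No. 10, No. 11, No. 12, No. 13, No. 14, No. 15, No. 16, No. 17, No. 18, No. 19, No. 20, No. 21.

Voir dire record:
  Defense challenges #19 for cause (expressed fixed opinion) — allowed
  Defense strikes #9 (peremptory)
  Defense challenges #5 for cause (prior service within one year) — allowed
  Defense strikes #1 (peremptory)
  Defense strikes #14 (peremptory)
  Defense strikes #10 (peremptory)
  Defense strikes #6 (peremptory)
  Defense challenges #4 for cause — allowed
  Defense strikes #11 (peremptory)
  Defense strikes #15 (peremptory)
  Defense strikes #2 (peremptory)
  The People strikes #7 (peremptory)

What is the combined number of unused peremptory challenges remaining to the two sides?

The People allotment: 7 base + 1 × 2 alternates = 9. Defense allotment: 7 base + 1 × 2 alternates = 9.
The People peremptories used: #7 — 1.
Defense peremptories used: #9, #1, #14, #10, #6, #11, #15, #2 — 8 (for-cause on #19, #5, #4 don't count).
Remaining: (9 − 1) + (9 − 8) = 9.

9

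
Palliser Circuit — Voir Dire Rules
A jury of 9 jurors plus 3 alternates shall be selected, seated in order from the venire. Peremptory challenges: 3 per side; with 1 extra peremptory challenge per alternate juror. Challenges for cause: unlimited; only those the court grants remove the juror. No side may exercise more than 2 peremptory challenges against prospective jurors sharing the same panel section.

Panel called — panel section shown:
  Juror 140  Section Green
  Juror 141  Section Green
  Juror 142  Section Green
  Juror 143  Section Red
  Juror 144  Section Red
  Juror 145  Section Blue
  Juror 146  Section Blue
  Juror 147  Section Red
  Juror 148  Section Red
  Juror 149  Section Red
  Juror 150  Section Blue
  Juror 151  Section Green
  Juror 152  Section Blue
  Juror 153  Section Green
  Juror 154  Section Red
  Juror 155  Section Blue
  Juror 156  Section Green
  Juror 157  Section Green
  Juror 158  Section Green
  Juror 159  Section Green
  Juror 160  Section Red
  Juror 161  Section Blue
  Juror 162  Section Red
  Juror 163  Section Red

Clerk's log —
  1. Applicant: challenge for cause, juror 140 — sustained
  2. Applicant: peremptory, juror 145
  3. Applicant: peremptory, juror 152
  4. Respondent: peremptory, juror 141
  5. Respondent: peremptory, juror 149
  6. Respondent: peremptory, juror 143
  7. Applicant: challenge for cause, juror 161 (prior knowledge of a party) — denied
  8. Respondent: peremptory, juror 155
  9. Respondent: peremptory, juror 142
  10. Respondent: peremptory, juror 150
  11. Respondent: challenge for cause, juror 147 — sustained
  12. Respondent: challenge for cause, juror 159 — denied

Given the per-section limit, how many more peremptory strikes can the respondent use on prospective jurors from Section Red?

Respondent peremptories so far: #141, #149, #143, #155, #142, #150 — 6 of 6 used, 0 left overall.
Against Section Red: #149, #143 — 2 used; per-section cap 2 leaves 0.
Binding limit: min(0, 0) = 0.

0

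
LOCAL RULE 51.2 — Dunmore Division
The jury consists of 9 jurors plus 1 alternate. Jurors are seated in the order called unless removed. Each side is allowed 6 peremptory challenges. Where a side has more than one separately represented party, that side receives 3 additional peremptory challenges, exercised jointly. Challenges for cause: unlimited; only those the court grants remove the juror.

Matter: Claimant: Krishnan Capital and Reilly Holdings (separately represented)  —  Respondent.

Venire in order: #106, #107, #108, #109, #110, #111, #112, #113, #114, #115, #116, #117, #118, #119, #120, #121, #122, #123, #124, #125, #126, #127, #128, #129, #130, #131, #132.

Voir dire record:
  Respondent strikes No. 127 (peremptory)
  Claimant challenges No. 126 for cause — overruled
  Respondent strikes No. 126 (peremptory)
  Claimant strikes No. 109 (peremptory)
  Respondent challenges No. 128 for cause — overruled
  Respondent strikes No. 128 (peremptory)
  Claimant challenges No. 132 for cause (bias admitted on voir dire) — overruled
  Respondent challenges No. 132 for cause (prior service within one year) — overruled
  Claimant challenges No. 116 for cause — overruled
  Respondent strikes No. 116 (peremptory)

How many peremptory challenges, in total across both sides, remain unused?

Claimant allotment: 6 base + 3 multi-party = 9. Respondent allotment: 6.
Claimant peremptories used: #109 — 1 (for-cause on #126, #132, #116 don't count).
Respondent peremptories used: #127, #126, #128, #116 — 4 (for-cause on #128, #132 don't count).
Remaining: (9 − 1) + (6 − 4) = 10.

10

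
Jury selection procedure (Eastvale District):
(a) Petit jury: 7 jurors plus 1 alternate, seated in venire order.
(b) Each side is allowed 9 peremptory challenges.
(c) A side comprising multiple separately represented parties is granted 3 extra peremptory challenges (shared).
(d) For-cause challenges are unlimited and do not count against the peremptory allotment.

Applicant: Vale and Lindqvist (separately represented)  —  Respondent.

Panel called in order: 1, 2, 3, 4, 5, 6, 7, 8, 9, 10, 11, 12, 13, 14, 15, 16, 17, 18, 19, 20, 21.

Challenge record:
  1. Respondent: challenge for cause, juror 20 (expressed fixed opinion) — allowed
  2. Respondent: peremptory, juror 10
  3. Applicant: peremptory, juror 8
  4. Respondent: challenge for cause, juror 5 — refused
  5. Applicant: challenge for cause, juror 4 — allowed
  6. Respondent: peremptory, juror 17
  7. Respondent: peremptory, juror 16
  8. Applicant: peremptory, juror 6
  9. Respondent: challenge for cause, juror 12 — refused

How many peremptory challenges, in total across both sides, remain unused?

16

Applicant allotment: 9 base + 3 multi-party = 12. Respondent allotment: 9.
Applicant peremptories used: #8, #6 — 2 (the for-cause on #4 doesn't count).
Respondent peremptories used: #10, #17, #16 — 3 (for-cause on #20, #5, #12 don't count).
Remaining: (12 − 2) + (9 − 3) = 16.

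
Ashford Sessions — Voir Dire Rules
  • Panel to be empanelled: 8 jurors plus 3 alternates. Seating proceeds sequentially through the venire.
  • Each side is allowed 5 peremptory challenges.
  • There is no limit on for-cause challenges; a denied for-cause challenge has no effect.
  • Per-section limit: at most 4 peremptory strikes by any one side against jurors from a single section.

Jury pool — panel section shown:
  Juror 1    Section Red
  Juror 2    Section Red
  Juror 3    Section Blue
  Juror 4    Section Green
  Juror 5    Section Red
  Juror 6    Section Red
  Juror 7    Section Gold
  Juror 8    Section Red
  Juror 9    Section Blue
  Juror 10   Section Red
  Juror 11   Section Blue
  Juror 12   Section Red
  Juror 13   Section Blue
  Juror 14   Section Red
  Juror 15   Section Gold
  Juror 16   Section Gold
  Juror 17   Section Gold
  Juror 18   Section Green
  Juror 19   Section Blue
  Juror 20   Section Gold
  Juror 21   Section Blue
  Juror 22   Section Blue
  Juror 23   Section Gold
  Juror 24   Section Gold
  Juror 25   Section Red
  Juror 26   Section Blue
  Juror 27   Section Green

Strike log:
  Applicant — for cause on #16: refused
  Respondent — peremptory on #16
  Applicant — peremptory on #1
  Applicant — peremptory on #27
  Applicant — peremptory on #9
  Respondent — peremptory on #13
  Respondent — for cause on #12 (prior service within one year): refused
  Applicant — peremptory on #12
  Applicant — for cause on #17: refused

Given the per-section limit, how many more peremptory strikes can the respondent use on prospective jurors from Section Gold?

3

Respondent peremptories so far: #16, #13 — 2 of 5 used, 3 left overall.
Against Section Gold: #16 — 1 used; per-section cap 4 leaves 3.
Binding limit: min(3, 3) = 3.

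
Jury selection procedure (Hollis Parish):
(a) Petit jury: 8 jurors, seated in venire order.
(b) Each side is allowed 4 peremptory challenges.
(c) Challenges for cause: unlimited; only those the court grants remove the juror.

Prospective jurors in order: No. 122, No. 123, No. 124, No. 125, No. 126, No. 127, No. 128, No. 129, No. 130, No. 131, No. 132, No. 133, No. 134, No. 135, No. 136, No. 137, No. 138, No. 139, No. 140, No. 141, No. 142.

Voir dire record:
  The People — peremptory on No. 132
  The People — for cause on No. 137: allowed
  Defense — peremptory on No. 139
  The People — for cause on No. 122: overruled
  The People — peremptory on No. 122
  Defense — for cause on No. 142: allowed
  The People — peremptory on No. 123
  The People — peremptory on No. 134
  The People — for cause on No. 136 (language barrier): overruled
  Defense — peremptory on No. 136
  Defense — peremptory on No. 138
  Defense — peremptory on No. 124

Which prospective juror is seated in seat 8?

133

Removed: #122, #123, #124, #132, #134, #136, #137, #138, #139, #142.
Seating in order: seats 1–8 → #125, #126, #127, #128, #129, #130, #131, #133.
So seat 8 is #133.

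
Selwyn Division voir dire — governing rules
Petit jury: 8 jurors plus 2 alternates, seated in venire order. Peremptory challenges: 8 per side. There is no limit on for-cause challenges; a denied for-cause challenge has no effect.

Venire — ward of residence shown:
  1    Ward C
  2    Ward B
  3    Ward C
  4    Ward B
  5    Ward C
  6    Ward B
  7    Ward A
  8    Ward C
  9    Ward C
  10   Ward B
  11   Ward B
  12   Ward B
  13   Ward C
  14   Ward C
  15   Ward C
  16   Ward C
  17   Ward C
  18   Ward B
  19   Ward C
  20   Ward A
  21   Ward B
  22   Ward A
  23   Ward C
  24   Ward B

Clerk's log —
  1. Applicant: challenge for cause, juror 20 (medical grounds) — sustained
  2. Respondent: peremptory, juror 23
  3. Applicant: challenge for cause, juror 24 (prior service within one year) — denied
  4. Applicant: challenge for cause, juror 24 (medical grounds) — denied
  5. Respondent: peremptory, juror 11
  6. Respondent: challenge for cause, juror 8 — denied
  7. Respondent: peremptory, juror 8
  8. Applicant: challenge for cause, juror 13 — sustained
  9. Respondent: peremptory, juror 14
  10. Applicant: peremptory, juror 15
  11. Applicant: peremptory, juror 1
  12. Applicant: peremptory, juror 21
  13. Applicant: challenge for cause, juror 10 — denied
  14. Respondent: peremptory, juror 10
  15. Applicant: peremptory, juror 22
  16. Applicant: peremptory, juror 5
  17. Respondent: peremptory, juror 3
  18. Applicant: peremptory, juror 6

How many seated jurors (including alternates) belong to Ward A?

Removed: #1, #3, #5, #6, #8, #10, #11, #13, #14, #15, #20, #21, #22, #23.
Seated (10 incl. alternates): #2, #4, #7, #9, #12, #16, #17, #18, #19, #24.
Of those, in Ward A: #7 → 1.

1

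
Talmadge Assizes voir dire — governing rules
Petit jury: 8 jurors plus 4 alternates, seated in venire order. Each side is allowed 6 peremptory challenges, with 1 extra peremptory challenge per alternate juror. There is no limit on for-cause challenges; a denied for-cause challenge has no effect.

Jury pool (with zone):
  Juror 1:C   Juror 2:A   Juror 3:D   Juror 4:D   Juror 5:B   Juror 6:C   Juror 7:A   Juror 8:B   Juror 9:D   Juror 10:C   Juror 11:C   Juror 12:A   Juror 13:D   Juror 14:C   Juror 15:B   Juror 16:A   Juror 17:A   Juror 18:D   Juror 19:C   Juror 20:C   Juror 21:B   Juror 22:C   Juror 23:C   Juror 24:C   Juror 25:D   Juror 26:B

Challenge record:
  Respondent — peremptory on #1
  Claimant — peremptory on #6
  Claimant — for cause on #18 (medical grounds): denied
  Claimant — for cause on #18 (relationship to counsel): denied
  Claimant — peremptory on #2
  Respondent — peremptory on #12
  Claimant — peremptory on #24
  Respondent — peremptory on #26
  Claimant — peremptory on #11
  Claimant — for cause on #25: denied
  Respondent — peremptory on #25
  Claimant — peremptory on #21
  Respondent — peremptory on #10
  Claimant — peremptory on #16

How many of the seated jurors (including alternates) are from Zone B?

3

Removed: #1, #2, #6, #10, #11, #12, #16, #21, #24, #25, #26.
Seated (12 incl. alternates): #3, #4, #5, #7, #8, #9, #13, #14, #15, #17, #18, #19.
Of those, in Zone B: #5, #8, #15 → 3.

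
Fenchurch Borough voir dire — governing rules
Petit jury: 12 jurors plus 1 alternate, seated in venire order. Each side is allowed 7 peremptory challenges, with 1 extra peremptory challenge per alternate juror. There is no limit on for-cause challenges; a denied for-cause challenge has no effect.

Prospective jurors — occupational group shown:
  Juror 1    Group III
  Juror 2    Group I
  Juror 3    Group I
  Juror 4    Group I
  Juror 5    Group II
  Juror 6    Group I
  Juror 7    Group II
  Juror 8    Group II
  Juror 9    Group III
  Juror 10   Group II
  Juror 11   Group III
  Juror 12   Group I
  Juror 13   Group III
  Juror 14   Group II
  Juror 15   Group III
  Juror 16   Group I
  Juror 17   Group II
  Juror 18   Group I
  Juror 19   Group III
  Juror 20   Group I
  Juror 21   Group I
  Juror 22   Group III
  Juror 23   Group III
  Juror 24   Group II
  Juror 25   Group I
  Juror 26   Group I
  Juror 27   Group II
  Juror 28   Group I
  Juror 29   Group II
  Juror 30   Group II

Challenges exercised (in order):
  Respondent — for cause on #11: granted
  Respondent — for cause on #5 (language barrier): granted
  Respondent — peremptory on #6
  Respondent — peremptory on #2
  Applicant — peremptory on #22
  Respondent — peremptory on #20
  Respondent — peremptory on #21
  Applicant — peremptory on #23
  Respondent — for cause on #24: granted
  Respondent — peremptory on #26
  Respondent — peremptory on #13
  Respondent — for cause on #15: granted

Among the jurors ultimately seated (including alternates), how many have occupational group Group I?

Removed: #2, #5, #6, #11, #13, #15, #20, #21, #22, #23, #24, #26.
Seated (13 incl. alternates): #1, #3, #4, #7, #8, #9, #10, #12, #14, #16, #17, #18, #19.
Of those, in Group I: #3, #4, #12, #16, #18 → 5.

5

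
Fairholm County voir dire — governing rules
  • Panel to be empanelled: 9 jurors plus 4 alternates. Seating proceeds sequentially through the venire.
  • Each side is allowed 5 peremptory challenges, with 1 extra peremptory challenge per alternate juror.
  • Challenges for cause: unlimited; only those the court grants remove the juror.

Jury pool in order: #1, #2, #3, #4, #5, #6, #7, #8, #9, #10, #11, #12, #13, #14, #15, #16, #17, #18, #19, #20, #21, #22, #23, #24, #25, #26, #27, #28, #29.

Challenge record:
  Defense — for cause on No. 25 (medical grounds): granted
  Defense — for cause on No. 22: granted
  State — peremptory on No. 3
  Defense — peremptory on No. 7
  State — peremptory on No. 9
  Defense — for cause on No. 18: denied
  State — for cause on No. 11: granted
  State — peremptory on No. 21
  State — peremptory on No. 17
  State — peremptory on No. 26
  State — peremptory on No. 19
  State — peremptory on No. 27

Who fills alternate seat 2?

15

Removed: #3, #7, #9, #11, #17, #19, #21, #22, #25, #26, #27. (#18 stays — for-cause denied.)
Seating in order: seats 1–9 → #1, #2, #4, #5, #6, #8, #10, #12, #13; alternates → #14, #15, #16, #18.
So alternate 2 is #15.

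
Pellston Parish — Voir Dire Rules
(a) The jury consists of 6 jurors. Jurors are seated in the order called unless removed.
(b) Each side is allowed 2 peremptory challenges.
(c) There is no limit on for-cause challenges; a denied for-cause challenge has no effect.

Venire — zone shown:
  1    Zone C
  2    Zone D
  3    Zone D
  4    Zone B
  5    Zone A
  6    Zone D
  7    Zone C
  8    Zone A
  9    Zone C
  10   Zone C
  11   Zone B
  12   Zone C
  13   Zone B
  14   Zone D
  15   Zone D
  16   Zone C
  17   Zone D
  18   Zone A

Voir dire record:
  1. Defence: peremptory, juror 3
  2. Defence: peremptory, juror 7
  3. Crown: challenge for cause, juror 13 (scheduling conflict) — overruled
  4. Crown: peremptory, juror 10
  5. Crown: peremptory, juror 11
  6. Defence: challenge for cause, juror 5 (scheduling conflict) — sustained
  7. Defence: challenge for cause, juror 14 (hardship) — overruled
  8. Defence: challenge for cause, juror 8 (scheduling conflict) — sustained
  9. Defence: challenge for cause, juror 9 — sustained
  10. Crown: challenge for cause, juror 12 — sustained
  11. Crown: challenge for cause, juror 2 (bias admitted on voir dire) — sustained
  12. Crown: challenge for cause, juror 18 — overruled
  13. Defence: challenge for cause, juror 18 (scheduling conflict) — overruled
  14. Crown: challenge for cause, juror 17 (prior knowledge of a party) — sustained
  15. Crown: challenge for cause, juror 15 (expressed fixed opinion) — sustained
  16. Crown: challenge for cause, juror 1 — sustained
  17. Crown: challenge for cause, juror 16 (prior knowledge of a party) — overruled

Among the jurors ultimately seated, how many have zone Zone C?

Removed: #1, #2, #3, #5, #7, #8, #9, #10, #11, #12, #15, #17.
Seated jurors 1–6: #4, #6, #13, #14, #16, #18.
Of those, in Zone C: #16 → 1.

1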